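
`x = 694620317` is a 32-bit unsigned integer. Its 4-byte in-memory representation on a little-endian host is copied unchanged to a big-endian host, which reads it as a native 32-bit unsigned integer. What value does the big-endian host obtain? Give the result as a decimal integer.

694620317 in 32-bit hexadecimal is 0x2967109D.
Stored little-endian, the bytes at ascending addresses are 9D 10 67 29.
Read back as big-endian, the last byte is least significant, giving 0x9D106729.
0x9D106729 = 2635097897.

2635097897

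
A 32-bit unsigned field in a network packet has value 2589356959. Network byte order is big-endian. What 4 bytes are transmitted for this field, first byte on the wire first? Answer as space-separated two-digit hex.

2589356959 in hexadecimal, padded to 32 bits, is 0x9A56739F.
Split into bytes (most-significant first): 9A 56 73 9F.
In big-endian order the high byte comes first in memory.
So the memory order matches the most-significant-first order: 9A 56 73 9F.

9A 56 73 9F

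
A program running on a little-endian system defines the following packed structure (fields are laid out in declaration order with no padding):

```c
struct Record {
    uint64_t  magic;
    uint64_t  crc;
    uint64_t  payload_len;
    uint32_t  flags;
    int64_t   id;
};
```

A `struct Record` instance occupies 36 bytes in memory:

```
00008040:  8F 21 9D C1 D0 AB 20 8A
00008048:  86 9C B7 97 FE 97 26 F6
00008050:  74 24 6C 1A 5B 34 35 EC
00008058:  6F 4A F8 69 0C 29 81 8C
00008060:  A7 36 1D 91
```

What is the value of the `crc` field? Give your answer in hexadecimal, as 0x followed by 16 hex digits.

`crc` follows `magic` (8 bytes), so it starts at byte offset 8 and occupies 8 bytes.
Bytes at offsets 8..15: 86 9C B7 97 FE 97 26 F6.
In little-endian order the low byte comes first in memory.
Reassemble most-significant byte first: F6 26 97 FE 97 B7 9C 86 → 0xF62697FE97B79C86.

0xF62697FE97B79C86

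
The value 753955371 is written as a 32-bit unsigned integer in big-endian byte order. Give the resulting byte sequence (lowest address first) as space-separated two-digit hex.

753955371 in hexadecimal, padded to 32 bits, is 0x2CF0722B.
Split into bytes (most-significant first): 2C F0 72 2B.
Big-endian: lowest address holds the most-significant byte.
So the memory order matches the most-significant-first order: 2C F0 72 2B.

2C F0 72 2B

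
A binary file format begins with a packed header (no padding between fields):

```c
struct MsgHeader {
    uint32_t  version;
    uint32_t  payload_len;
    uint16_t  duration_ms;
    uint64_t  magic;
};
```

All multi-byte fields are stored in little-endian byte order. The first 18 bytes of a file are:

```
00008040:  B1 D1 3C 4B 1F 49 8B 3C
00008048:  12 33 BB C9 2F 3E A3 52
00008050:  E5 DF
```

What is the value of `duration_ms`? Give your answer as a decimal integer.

`duration_ms` follows `version` (4 B), `payload_len` (4 B), so it starts at offset 4 + 4 = 8 and occupies 2 bytes.
Bytes at offsets 8..9: 12 33.
In little-endian order the low byte comes first in memory.
Reassemble most-significant byte first: 33 12 → 0x3312.
0x3312 = 13074.

13074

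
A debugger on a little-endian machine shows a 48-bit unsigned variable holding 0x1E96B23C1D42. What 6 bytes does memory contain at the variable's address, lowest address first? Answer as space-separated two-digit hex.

Split into bytes (most-significant first): 1E 96 B2 3C 1D 42.
In little-endian order the low byte comes first in memory.
So at ascending addresses the bytes are 42 1D 3C B2 96 1E.

42 1D 3C B2 96 1E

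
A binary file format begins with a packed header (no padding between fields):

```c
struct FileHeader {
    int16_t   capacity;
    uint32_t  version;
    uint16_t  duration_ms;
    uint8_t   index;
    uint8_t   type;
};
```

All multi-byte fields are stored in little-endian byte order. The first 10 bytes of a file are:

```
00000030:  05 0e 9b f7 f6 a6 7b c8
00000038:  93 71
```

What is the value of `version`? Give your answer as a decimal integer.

2801203099

`version` follows `capacity` (2 bytes), so it starts at byte offset 2 and occupies 4 bytes.
Bytes at offsets 2..5: 9B F7 F6 A6.
In little-endian order the low byte comes first in memory.
Reassemble most-significant byte first: A6 F6 F7 9B → 0xA6F6F79B.
0xA6F6F79B = 2801203099.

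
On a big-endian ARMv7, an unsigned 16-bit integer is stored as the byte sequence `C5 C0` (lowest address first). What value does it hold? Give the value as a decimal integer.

50624

Big-endian: lowest address holds the most-significant byte.
The bytes are already most-significant first: 0xC5C0.
0xC5C0 = 50624.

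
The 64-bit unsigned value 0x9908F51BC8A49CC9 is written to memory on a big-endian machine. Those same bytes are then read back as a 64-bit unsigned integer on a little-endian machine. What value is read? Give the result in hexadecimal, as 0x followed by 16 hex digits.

0xC99CA4C81BF50899

Stored big-endian, the bytes at ascending addresses are 99 08 F5 1B C8 A4 9C C9.
Read back as little-endian, the first byte is least significant, giving 0xC99CA4C81BF50899.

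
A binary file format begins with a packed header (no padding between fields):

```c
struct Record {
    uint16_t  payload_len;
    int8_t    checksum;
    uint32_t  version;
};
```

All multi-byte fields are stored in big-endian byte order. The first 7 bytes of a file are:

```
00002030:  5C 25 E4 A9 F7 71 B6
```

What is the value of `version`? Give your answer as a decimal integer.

`version` follows `payload_len` (2 B), `checksum` (1 B), so it starts at offset 2 + 1 = 3 and occupies 4 bytes.
Bytes at offsets 3..6: A9 F7 71 B6.
Big-endian stores the most-significant byte at the lowest address.
The bytes are already most-significant first: 0xA9F771B6.
0xA9F771B6 = 2851566006.

2851566006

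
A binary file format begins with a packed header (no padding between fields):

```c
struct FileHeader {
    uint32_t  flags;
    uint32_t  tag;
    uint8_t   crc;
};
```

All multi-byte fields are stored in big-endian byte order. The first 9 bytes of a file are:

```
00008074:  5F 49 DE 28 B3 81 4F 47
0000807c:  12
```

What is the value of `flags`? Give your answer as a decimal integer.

`flags` is the first field, at byte offset 0, occupying 4 bytes.
Bytes at offsets 0..3: 5F 49 DE 28.
In big-endian order the high byte comes first in memory.
The bytes are already most-significant first: 0x5F49DE28.
0x5F49DE28 = 1598676520.

1598676520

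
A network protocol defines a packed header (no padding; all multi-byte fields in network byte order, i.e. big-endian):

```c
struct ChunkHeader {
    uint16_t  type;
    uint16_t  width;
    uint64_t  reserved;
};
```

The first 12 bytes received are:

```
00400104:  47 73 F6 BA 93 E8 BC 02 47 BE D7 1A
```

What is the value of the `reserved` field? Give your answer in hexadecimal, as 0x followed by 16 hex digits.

0x93E8BC0247BED71A

`reserved` follows `type` (2 B), `width` (2 B), so it starts at offset 2 + 2 = 4 and occupies 8 bytes.
Bytes at offsets 4..11: 93 E8 BC 02 47 BE D7 1A.
Big-endian stores the most-significant byte at the lowest address.
The bytes are already most-significant first: 0x93E8BC0247BED71A.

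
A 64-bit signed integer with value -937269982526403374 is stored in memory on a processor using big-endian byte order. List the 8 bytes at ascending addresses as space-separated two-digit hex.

F2 FE 25 EA B0 E0 8C D2

Two's complement of -937269982526403374 in 64 bits: 937269982526403374 = 0x0D01DA154F1F732E; invert → 0xF2FE25EAB0E08CD1; add 1 → 0xF2FE25EAB0E08CD2.
Split into bytes (most-significant first): F2 FE 25 EA B0 E0 8C D2.
Big-endian stores the most-significant byte at the lowest address.
So the memory order matches the most-significant-first order: F2 FE 25 EA B0 E0 8C D2.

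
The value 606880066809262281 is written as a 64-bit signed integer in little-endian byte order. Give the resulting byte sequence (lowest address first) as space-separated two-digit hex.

606880066809262281 in hexadecimal, padded to 64 bits, is 0x086C1234936E70C9.
Split into bytes (most-significant first): 08 6C 12 34 93 6E 70 C9.
In little-endian order the low byte comes first in memory.
So at ascending addresses the bytes are C9 70 6E 93 34 12 6C 08.

C9 70 6E 93 34 12 6C 08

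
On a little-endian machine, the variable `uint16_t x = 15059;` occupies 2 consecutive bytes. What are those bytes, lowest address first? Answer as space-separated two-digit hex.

15059 in hexadecimal, padded to 16 bits, is 0x3AD3.
Split into bytes (most-significant first): 3A D3.
In little-endian order the low byte comes first in memory.
So at ascending addresses the bytes are D3 3A.

D3 3A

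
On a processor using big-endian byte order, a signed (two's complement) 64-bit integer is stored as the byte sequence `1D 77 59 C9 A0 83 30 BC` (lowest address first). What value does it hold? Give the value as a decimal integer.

Big-endian stores the most-significant byte at the lowest address.
The bytes are already most-significant first: 0x1D7759C9A08330BC.
0x1D7759C9A08330BC = 2123264471844729020.

2123264471844729020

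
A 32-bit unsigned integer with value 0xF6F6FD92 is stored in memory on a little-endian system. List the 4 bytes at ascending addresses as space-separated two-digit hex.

92 FD F6 F6

Split into bytes (most-significant first): F6 F6 FD 92.
Little-endian: lowest address holds the least-significant byte.
So at ascending addresses the bytes are 92 FD F6 F6.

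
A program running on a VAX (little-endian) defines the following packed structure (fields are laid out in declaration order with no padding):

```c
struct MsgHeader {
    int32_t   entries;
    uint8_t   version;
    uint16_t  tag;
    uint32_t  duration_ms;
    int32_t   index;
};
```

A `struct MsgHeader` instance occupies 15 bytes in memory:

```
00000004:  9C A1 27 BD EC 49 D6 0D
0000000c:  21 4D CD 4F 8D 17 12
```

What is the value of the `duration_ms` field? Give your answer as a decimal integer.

3444384013

`duration_ms` follows `entries` (4 B), `version` (1 B), `tag` (2 B), so it starts at offset 4 + 1 + 2 = 7 and occupies 4 bytes.
Bytes at offsets 7..10: 0D 21 4D CD.
Little-endian: lowest address holds the least-significant byte.
Reassemble most-significant byte first: CD 4D 21 0D → 0xCD4D210D.
0xCD4D210D = 3444384013.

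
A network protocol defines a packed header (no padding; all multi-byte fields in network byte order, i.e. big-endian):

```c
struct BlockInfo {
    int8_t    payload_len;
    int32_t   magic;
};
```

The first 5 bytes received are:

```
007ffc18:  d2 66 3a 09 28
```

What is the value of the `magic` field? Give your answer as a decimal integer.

1715079464

`magic` follows `payload_len` (1 byte), so it starts at byte offset 1 and occupies 4 bytes.
Bytes at offsets 1..4: 66 3A 09 28.
In big-endian order the high byte comes first in memory.
The bytes are already most-significant first: 0x663A0928.
0x663A0928 = 1715079464.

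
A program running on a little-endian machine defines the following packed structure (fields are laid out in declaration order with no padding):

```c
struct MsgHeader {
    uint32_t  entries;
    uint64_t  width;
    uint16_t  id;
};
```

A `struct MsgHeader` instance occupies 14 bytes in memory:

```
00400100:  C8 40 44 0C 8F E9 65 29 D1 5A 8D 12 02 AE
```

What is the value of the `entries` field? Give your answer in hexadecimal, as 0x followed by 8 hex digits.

0x0C4440C8

`entries` is the first field, at byte offset 0, occupying 4 bytes.
Bytes at offsets 0..3: C8 40 44 0C.
Little-endian: lowest address holds the least-significant byte.
Reassemble most-significant byte first: 0C 44 40 C8 → 0x0C4440C8.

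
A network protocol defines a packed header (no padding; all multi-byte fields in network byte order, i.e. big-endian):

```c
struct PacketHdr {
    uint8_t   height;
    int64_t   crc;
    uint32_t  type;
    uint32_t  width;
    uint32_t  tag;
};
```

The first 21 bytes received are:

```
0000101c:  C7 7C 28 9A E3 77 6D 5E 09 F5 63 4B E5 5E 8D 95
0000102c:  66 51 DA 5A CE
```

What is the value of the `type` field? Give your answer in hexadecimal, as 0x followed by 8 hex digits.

0xF5634BE5

`type` follows `height` (1 B), `crc` (8 B), so it starts at offset 1 + 8 = 9 and occupies 4 bytes.
Bytes at offsets 9..12: F5 63 4B E5.
In big-endian order the high byte comes first in memory.
The bytes are already most-significant first: 0xF5634BE5.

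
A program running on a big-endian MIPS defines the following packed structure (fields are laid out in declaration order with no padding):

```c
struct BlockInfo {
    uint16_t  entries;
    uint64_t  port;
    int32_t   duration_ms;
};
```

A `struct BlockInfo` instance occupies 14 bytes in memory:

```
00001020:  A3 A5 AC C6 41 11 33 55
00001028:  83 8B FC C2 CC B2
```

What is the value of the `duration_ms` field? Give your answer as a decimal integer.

`duration_ms` follows `entries` (2 B), `port` (8 B), so it starts at offset 2 + 8 = 10 and occupies 4 bytes.
Bytes at offsets 10..13: FC C2 CC B2.
Big-endian stores the most-significant byte at the lowest address.
The bytes are already most-significant first: 0xFCC2CCB2.
Top bit is set, so as a signed 32-bit value this is 0xFCC2CCB2 − 2^32 = -54342478.

-54342478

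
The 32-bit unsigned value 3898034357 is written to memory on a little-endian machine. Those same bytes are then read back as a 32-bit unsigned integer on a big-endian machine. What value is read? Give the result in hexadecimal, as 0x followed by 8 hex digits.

3898034357 in 32-bit hexadecimal is 0xE85748B5.
Stored little-endian, the bytes at ascending addresses are B5 48 57 E8.
Read back as big-endian, the last byte is least significant, giving 0xB54857E8.

0xB54857E8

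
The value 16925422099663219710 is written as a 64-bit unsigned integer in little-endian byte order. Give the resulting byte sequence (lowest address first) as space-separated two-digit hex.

FE EB F8 93 B9 2D E3 EA

16925422099663219710 in hexadecimal, padded to 64 bits, is 0xEAE32DB993F8EBFE.
Split into bytes (most-significant first): EA E3 2D B9 93 F8 EB FE.
Little-endian: lowest address holds the least-significant byte.
So at ascending addresses the bytes are FE EB F8 93 B9 2D E3 EA.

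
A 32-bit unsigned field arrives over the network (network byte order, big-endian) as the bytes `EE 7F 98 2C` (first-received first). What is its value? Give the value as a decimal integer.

Big-endian: lowest address holds the most-significant byte.
The bytes are already most-significant first: 0xEE7F982C.
0xEE7F982C = 4001339436.

4001339436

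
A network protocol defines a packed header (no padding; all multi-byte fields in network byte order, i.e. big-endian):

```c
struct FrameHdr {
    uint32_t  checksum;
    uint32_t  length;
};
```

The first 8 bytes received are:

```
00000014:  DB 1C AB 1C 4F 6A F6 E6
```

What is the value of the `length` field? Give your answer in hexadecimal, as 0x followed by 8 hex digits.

`length` follows `checksum` (4 bytes), so it starts at byte offset 4 and occupies 4 bytes.
Bytes at offsets 4..7: 4F 6A F6 E6.
Big-endian stores the most-significant byte at the lowest address.
The bytes are already most-significant first: 0x4F6AF6E6.

0x4F6AF6E6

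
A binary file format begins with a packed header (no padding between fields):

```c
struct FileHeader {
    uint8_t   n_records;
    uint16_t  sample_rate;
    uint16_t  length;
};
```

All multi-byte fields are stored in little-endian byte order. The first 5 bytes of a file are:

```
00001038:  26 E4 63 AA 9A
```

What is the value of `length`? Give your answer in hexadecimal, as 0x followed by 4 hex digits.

`length` follows `n_records` (1 B), `sample_rate` (2 B), so it starts at offset 1 + 2 = 3 and occupies 2 bytes.
Bytes at offsets 3..4: AA 9A.
In little-endian order the low byte comes first in memory.
Reassemble most-significant byte first: 9A AA → 0x9AAA.

0x9AAA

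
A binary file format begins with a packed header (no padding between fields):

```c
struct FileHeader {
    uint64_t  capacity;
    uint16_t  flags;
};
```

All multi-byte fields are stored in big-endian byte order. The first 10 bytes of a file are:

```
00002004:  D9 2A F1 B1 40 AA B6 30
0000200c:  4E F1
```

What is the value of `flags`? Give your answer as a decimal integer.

`flags` follows `capacity` (8 bytes), so it starts at byte offset 8 and occupies 2 bytes.
Bytes at offsets 8..9: 4E F1.
Big-endian stores the most-significant byte at the lowest address.
The bytes are already most-significant first: 0x4EF1.
0x4EF1 = 20209.

20209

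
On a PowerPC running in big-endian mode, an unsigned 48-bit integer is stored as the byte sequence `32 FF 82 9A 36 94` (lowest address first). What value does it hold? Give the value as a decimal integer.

56072989193876

Big-endian stores the most-significant byte at the lowest address.
The bytes are already most-significant first: 0x32FF829A3694.
0x32FF829A3694 = 56072989193876.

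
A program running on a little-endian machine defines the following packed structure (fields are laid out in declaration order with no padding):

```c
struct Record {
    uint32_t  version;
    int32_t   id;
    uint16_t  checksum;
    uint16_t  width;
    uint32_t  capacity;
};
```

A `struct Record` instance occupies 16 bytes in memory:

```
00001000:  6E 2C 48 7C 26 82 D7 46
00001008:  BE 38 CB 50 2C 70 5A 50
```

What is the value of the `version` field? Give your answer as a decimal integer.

2085104750

`version` is the first field, at byte offset 0, occupying 4 bytes.
Bytes at offsets 0..3: 6E 2C 48 7C.
Little-endian stores the least-significant byte at the lowest address.
Reassemble most-significant byte first: 7C 48 2C 6E → 0x7C482C6E.
0x7C482C6E = 2085104750.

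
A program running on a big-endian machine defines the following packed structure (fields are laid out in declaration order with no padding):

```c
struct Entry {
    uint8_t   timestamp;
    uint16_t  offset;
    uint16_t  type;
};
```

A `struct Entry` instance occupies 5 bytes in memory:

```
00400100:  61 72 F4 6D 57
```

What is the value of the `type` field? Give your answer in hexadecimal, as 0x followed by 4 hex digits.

0x6D57

`type` follows `timestamp` (1 B), `offset` (2 B), so it starts at offset 1 + 2 = 3 and occupies 2 bytes.
Bytes at offsets 3..4: 6D 57.
Big-endian stores the most-significant byte at the lowest address.
The bytes are already most-significant first: 0x6D57.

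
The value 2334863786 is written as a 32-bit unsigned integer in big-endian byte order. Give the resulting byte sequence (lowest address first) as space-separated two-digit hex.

8B 2B 31 AA

2334863786 in hexadecimal, padded to 32 bits, is 0x8B2B31AA.
Split into bytes (most-significant first): 8B 2B 31 AA.
Big-endian: lowest address holds the most-significant byte.
So the memory order matches the most-significant-first order: 8B 2B 31 AA.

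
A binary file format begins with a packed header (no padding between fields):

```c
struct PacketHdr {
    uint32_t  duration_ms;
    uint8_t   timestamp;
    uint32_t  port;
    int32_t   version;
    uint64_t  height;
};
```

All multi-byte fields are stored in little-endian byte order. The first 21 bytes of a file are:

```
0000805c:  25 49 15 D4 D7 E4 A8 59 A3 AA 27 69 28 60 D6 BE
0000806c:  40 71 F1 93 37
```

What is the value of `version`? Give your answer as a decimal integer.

677980074

`version` follows `duration_ms` (4 B), `timestamp` (1 B), `port` (4 B), so it starts at offset 4 + 1 + 4 = 9 and occupies 4 bytes.
Bytes at offsets 9..12: AA 27 69 28.
Little-endian: lowest address holds the least-significant byte.
Reassemble most-significant byte first: 28 69 27 AA → 0x286927AA.
0x286927AA = 677980074.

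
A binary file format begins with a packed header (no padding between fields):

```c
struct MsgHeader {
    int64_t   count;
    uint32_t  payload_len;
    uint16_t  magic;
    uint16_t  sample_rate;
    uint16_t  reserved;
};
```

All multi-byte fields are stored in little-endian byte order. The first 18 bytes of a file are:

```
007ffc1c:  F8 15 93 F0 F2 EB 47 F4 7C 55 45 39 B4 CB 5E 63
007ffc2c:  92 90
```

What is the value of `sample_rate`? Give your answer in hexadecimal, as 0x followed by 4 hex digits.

0x635E

`sample_rate` follows `count` (8 B), `payload_len` (4 B), `magic` (2 B), so it starts at offset 8 + 4 + 2 = 14 and occupies 2 bytes.
Bytes at offsets 14..15: 5E 63.
In little-endian order the low byte comes first in memory.
Reassemble most-significant byte first: 63 5E → 0x635E.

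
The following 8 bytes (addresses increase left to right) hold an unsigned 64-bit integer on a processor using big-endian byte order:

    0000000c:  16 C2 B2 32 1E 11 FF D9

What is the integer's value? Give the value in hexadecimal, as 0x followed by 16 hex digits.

0x16C2B2321E11FFD9

In big-endian order the high byte comes first in memory.
The bytes are already most-significant first: 0x16C2B2321E11FFD9.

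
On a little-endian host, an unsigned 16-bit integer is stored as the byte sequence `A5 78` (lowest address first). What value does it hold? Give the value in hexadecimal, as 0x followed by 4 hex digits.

0x78A5

Little-endian stores the least-significant byte at the lowest address.
Reassemble most-significant byte first: 78 A5 → 0x78A5.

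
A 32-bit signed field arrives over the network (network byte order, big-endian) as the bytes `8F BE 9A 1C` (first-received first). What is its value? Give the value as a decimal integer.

Big-endian: lowest address holds the most-significant byte.
The bytes are already most-significant first: 0x8FBE9A1C.
Top bit is set, so as a signed 32-bit value this is 0x8FBE9A1C − 2^32 = -1883334116.

-1883334116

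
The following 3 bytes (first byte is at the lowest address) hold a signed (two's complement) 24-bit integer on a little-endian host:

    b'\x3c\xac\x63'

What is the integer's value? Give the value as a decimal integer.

In little-endian order the low byte comes first in memory.
Reassemble most-significant byte first: 63 AC 3C → 0x63AC3C.
0x63AC3C = 6532156.

6532156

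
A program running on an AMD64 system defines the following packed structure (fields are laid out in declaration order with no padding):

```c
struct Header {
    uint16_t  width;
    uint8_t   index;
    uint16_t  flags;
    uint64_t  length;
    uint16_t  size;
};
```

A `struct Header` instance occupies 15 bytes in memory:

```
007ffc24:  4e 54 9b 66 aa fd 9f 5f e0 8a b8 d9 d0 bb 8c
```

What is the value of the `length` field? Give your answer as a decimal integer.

15049262536444583933

`length` follows `width` (2 B), `index` (1 B), `flags` (2 B), so it starts at offset 2 + 1 + 2 = 5 and occupies 8 bytes.
Bytes at offsets 5..12: FD 9F 5F E0 8A B8 D9 D0.
Little-endian stores the least-significant byte at the lowest address.
Reassemble most-significant byte first: D0 D9 B8 8A E0 5F 9F FD → 0xD0D9B88AE05F9FFD.
0xD0D9B88AE05F9FFD = 15049262536444583933.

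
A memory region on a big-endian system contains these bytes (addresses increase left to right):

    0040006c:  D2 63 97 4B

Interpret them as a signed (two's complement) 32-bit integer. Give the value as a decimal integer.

Big-endian stores the most-significant byte at the lowest address.
The bytes are already most-significant first: 0xD263974B.
Top bit is set, so as a signed 32-bit value this is 0xD263974B − 2^32 = -765225141.

-765225141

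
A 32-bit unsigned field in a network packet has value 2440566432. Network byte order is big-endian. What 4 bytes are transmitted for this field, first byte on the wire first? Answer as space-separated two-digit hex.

91 78 16 A0

2440566432 in hexadecimal, padded to 32 bits, is 0x917816A0.
Split into bytes (most-significant first): 91 78 16 A0.
Big-endian stores the most-significant byte at the lowest address.
So the memory order matches the most-significant-first order: 91 78 16 A0.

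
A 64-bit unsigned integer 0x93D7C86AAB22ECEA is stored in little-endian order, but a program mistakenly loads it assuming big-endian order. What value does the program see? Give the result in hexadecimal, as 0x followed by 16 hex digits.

0xEAEC22AB6AC8D793

Stored little-endian, the bytes at ascending addresses are EA EC 22 AB 6A C8 D7 93.
Read back as big-endian, the last byte is least significant, giving 0xEAEC22AB6AC8D793.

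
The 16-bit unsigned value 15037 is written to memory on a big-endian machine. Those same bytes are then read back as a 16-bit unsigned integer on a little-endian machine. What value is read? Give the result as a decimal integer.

48442

15037 in 16-bit hexadecimal is 0x3ABD.
Stored big-endian, the bytes at ascending addresses are 3A BD.
Read back as little-endian, the first byte is least significant, giving 0xBD3A.
0xBD3A = 48442.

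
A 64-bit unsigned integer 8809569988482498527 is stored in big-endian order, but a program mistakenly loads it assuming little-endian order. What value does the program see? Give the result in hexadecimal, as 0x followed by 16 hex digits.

0xDFFF70BB3AE1417A

8809569988482498527 in 64-bit hexadecimal is 0x7A41E13ABB70FFDF.
Stored big-endian, the bytes at ascending addresses are 7A 41 E1 3A BB 70 FF DF.
Read back as little-endian, the first byte is least significant, giving 0xDFFF70BB3AE1417A.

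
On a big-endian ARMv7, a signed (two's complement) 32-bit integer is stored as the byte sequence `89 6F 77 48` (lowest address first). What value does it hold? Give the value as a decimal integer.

In big-endian order the high byte comes first in memory.
The bytes are already most-significant first: 0x896F7748.
Top bit is set, so as a signed 32-bit value this is 0x896F7748 − 2^32 = -1989183672.

-1989183672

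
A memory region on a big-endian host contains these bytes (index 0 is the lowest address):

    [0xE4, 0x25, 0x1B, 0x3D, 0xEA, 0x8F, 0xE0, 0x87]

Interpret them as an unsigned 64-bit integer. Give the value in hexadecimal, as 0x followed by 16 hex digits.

0xE4251B3DEA8FE087

Big-endian: lowest address holds the most-significant byte.
The bytes are already most-significant first: 0xE4251B3DEA8FE087.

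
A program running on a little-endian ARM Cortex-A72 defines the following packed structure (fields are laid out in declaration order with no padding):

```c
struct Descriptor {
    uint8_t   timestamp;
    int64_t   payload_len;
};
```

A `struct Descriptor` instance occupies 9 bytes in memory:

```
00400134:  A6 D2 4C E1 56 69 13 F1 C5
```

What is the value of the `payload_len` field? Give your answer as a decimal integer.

`payload_len` follows `timestamp` (1 byte), so it starts at byte offset 1 and occupies 8 bytes.
Bytes at offsets 1..8: D2 4C E1 56 69 13 F1 C5.
Little-endian: lowest address holds the least-significant byte.
Reassemble most-significant byte first: C5 F1 13 69 56 E1 4C D2 → 0xC5F1136956E14CD2.
Top bit is set, so as a signed 64-bit value this is 0xC5F1136956E14CD2 − 2^64 = -4183541235700380462.

-4183541235700380462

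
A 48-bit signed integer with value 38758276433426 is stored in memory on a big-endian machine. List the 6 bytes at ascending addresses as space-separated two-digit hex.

38758276433426 in hexadecimal, padded to 48 bits, is 0x23401D4C8612.
Split into bytes (most-significant first): 23 40 1D 4C 86 12.
In big-endian order the high byte comes first in memory.
So the memory order matches the most-significant-first order: 23 40 1D 4C 86 12.

23 40 1D 4C 86 12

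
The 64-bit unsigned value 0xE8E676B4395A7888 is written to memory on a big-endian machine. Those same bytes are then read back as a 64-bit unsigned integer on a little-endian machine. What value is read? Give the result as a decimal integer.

9833708990250804968

Stored big-endian, the bytes at ascending addresses are E8 E6 76 B4 39 5A 78 88.
Read back as little-endian, the first byte is least significant, giving 0x88785A39B476E6E8.
0x88785A39B476E6E8 = 9833708990250804968.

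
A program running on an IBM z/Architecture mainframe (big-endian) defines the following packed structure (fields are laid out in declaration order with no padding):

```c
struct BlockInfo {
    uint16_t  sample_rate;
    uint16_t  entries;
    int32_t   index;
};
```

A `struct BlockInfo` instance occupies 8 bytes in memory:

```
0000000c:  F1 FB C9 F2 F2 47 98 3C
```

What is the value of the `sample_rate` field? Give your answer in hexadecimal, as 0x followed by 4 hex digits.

`sample_rate` is the first field, at byte offset 0, occupying 2 bytes.
Bytes at offsets 0..1: F1 FB.
In big-endian order the high byte comes first in memory.
The bytes are already most-significant first: 0xF1FB.

0xF1FB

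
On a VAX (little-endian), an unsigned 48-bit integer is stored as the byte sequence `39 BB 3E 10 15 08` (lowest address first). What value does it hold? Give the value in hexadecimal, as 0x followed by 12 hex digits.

0x0815103EBB39

Little-endian stores the least-significant byte at the lowest address.
Reassemble most-significant byte first: 08 15 10 3E BB 39 → 0x0815103EBB39.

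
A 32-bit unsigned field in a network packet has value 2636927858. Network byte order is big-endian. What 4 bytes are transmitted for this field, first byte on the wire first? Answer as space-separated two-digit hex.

9D 2C 53 72

2636927858 in hexadecimal, padded to 32 bits, is 0x9D2C5372.
Split into bytes (most-significant first): 9D 2C 53 72.
In big-endian order the high byte comes first in memory.
So the memory order matches the most-significant-first order: 9D 2C 53 72.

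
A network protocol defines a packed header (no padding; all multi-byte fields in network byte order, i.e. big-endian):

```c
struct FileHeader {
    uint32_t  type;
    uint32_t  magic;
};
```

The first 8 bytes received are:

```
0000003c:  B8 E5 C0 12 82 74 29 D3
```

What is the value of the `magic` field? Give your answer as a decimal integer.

2188650963

`magic` follows `type` (4 bytes), so it starts at byte offset 4 and occupies 4 bytes.
Bytes at offsets 4..7: 82 74 29 D3.
Big-endian: lowest address holds the most-significant byte.
The bytes are already most-significant first: 0x827429D3.
0x827429D3 = 2188650963.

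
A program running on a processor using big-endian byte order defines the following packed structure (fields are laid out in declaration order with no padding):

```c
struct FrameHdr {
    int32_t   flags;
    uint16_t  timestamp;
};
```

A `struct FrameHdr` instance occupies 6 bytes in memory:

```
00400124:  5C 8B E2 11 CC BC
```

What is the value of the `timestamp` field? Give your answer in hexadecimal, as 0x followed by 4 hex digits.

`timestamp` follows `flags` (4 bytes), so it starts at byte offset 4 and occupies 2 bytes.
Bytes at offsets 4..5: CC BC.
Big-endian: lowest address holds the most-significant byte.
The bytes are already most-significant first: 0xCCBC.

0xCCBC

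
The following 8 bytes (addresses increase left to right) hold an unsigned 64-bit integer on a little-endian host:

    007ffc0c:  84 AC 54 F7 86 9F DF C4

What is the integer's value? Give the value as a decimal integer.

Little-endian stores the least-significant byte at the lowest address.
Reassemble most-significant byte first: C4 DF 9F 86 F7 54 AC 84 → 0xC4DF9F86F754AC84.
0xC4DF9F86F754AC84 = 14186232753264307332.

14186232753264307332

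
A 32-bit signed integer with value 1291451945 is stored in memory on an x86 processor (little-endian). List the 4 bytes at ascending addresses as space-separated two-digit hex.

1291451945 in hexadecimal, padded to 32 bits, is 0x4CF9FE29.
Split into bytes (most-significant first): 4C F9 FE 29.
In little-endian order the low byte comes first in memory.
So at ascending addresses the bytes are 29 FE F9 4C.

29 FE F9 4C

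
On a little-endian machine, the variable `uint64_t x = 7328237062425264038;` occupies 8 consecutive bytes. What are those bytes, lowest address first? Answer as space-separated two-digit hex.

7328237062425264038 in hexadecimal, padded to 64 bits, is 0x65B320C817B5BFA6.
Split into bytes (most-significant first): 65 B3 20 C8 17 B5 BF A6.
Little-endian stores the least-significant byte at the lowest address.
So at ascending addresses the bytes are A6 BF B5 17 C8 20 B3 65.

A6 BF B5 17 C8 20 B3 65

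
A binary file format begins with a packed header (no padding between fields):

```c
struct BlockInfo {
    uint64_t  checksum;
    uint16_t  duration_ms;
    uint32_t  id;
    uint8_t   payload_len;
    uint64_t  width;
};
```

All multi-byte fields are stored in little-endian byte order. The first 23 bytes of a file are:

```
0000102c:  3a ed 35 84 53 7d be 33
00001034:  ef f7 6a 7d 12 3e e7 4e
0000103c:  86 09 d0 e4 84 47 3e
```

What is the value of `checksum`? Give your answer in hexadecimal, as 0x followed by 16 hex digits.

`checksum` is the first field, at byte offset 0, occupying 8 bytes.
Bytes at offsets 0..7: 3A ED 35 84 53 7D BE 33.
Little-endian: lowest address holds the least-significant byte.
Reassemble most-significant byte first: 33 BE 7D 53 84 35 ED 3A → 0x33BE7D538435ED3A.

0x33BE7D538435ED3A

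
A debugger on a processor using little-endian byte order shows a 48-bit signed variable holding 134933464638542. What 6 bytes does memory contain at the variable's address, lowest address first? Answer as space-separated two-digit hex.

134933464638542 in hexadecimal, padded to 48 bits, is 0x7AB8A53A644E.
Split into bytes (most-significant first): 7A B8 A5 3A 64 4E.
Little-endian stores the least-significant byte at the lowest address.
So at ascending addresses the bytes are 4E 64 3A A5 B8 7A.

4E 64 3A A5 B8 7A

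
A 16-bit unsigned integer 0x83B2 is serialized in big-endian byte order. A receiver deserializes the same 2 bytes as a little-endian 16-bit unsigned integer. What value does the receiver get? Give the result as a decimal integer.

Stored big-endian, the bytes at ascending addresses are 83 B2.
Read back as little-endian, the first byte is least significant, giving 0xB283.
0xB283 = 45699.

45699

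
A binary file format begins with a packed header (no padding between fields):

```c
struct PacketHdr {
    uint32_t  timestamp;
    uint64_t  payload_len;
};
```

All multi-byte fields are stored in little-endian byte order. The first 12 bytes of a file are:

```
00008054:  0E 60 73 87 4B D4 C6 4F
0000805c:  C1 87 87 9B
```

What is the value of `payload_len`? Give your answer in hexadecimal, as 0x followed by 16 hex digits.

`payload_len` follows `timestamp` (4 bytes), so it starts at byte offset 4 and occupies 8 bytes.
Bytes at offsets 4..11: 4B D4 C6 4F C1 87 87 9B.
Little-endian: lowest address holds the least-significant byte.
Reassemble most-significant byte first: 9B 87 87 C1 4F C6 D4 4B → 0x9B8787C14FC6D44B.

0x9B8787C14FC6D44B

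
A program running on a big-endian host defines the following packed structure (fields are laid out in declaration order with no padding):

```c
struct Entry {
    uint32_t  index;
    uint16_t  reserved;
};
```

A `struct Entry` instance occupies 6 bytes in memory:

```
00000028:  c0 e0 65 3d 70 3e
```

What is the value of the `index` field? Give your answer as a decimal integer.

`index` is the first field, at byte offset 0, occupying 4 bytes.
Bytes at offsets 0..3: C0 E0 65 3D.
Big-endian stores the most-significant byte at the lowest address.
The bytes are already most-significant first: 0xC0E0653D.
0xC0E0653D = 3235931453.

3235931453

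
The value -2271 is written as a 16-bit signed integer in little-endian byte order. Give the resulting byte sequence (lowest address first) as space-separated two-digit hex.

21 F7

Two's complement of -2271 in 16 bits: 2271 = 0x08DF; invert → 0xF720; add 1 → 0xF721.
Split into bytes (most-significant first): F7 21.
Little-endian: lowest address holds the least-significant byte.
So at ascending addresses the bytes are 21 F7.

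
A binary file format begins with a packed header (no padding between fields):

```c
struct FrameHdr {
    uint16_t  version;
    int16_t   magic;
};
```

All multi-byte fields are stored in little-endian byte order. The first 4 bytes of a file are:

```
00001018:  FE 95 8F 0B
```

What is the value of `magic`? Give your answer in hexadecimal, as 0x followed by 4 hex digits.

0x0B8F

`magic` follows `version` (2 bytes), so it starts at byte offset 2 and occupies 2 bytes.
Bytes at offsets 2..3: 8F 0B.
In little-endian order the low byte comes first in memory.
Reassemble most-significant byte first: 0B 8F → 0x0B8F.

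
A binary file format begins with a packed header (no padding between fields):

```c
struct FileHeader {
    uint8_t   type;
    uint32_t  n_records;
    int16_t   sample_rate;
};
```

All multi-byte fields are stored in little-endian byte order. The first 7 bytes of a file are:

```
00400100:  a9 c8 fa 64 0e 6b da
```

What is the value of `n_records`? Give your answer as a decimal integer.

`n_records` follows `type` (1 byte), so it starts at byte offset 1 and occupies 4 bytes.
Bytes at offsets 1..4: C8 FA 64 0E.
Little-endian: lowest address holds the least-significant byte.
Reassemble most-significant byte first: 0E 64 FA C8 → 0x0E64FAC8.
0x0E64FAC8 = 241498824.

241498824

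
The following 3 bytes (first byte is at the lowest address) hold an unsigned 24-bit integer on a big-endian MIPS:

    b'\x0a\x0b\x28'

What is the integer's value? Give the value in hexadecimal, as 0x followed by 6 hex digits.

In big-endian order the high byte comes first in memory.
The bytes are already most-significant first: 0x0A0B28.

0x0A0B28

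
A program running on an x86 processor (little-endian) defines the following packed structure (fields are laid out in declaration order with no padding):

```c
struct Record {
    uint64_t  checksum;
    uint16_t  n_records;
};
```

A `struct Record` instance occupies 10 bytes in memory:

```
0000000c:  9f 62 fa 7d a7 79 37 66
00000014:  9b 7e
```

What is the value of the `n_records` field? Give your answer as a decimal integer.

32411

`n_records` follows `checksum` (8 bytes), so it starts at byte offset 8 and occupies 2 bytes.
Bytes at offsets 8..9: 9B 7E.
Little-endian: lowest address holds the least-significant byte.
Reassemble most-significant byte first: 7E 9B → 0x7E9B.
0x7E9B = 32411.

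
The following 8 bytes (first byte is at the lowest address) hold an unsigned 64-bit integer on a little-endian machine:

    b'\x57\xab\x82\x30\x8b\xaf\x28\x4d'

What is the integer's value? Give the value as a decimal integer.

In little-endian order the low byte comes first in memory.
Reassemble most-significant byte first: 4D 28 AF 8B 30 82 AB 57 → 0x4D28AF8B3082AB57.
0x4D28AF8B3082AB57 = 5559886752338062167.

5559886752338062167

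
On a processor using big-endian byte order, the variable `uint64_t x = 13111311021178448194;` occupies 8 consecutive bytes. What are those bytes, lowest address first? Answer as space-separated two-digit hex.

13111311021178448194 in hexadecimal, padded to 64 bits, is 0xB5F4BBE835016942.
Split into bytes (most-significant first): B5 F4 BB E8 35 01 69 42.
Big-endian: lowest address holds the most-significant byte.
So the memory order matches the most-significant-first order: B5 F4 BB E8 35 01 69 42.

B5 F4 BB E8 35 01 69 42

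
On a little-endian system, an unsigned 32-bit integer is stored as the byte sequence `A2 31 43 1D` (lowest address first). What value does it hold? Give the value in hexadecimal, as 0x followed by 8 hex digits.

0x1D4331A2

In little-endian order the low byte comes first in memory.
Reassemble most-significant byte first: 1D 43 31 A2 → 0x1D4331A2.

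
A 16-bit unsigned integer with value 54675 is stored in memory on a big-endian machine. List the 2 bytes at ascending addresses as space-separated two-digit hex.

D5 93

54675 in hexadecimal, padded to 16 bits, is 0xD593.
Split into bytes (most-significant first): D5 93.
In big-endian order the high byte comes first in memory.
So the memory order matches the most-significant-first order: D5 93.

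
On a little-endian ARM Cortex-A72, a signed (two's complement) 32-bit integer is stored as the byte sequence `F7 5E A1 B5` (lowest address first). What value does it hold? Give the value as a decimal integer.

-1247715593

Little-endian stores the least-significant byte at the lowest address.
Reassemble most-significant byte first: B5 A1 5E F7 → 0xB5A15EF7.
Top bit is set, so as a signed 32-bit value this is 0xB5A15EF7 − 2^32 = -1247715593.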